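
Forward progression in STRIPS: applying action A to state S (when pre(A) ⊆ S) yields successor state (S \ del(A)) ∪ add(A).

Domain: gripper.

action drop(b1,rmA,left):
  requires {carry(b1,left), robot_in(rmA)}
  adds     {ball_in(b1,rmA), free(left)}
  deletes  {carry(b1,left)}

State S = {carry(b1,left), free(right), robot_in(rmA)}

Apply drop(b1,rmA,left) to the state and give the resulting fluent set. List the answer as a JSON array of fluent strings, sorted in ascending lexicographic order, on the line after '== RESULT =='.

Progress:
  pre ⊆ S: {carry(b1,left), robot_in(rmA)} ⊆ S  — applicable
  S \ del = {free(right), robot_in(rmA)}
  ∪ add   = {ball_in(b1,rmA), free(left), free(right), robot_in(rmA)}

== RESULT ==
["ball_in(b1,rmA)", "free(left)", "free(right)", "robot_in(rmA)"]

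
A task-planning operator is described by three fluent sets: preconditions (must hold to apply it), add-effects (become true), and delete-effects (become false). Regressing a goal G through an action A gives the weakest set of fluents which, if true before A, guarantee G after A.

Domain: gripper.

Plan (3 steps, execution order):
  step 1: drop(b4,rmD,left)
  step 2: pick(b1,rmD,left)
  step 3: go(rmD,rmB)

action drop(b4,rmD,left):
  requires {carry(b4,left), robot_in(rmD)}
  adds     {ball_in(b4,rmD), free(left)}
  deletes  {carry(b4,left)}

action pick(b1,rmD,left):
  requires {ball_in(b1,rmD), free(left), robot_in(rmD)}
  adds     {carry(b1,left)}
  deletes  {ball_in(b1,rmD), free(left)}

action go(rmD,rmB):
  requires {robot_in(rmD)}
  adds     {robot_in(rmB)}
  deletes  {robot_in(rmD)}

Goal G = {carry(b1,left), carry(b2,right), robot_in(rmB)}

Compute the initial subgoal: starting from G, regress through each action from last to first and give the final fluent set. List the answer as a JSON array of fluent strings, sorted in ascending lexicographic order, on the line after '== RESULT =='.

Work backward from the goal:
  through step 3 (go(rmD,rmB)): drop {robot_in(rmB)}, keep {carry(b1,left), carry(b2,right)}, require {robot_in(rmD)}
    → {carry(b1,left), carry(b2,right), robot_in(rmD)}
  through step 2 (pick(b1,rmD,left)): drop {carry(b1,left)}, keep {carry(b2,right), robot_in(rmD)}, require {ball_in(b1,rmD), free(left), robot_in(rmD)}
    → {ball_in(b1,rmD), carry(b2,right), free(left), robot_in(rmD)}
  through step 1 (drop(b4,rmD,left)): drop {free(left)}, keep {ball_in(b1,rmD), carry(b2,right), robot_in(rmD)}, require {carry(b4,left), robot_in(rmD)}
    → {ball_in(b1,rmD), carry(b2,right), carry(b4,left), robot_in(rmD)}

== RESULT ==
["ball_in(b1,rmD)", "carry(b2,right)", "carry(b4,left)", "robot_in(rmD)"]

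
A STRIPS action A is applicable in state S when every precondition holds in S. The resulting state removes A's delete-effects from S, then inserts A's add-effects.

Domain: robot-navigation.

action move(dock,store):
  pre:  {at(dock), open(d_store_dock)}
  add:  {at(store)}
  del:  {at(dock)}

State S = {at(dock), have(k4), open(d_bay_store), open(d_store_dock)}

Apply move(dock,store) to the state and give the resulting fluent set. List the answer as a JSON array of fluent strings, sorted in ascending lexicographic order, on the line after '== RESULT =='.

Compute (S \ del) ∪ add:
  pre ⊆ S: {at(dock), open(d_store_dock)} ⊆ S  — applicable
  S \ del = {have(k4), open(d_bay_store), open(d_store_dock)}
  ∪ add   = {at(store), have(k4), open(d_bay_store), open(d_store_dock)}

== RESULT ==
["at(store)", "have(k4)", "open(d_bay_store)", "open(d_store_dock)"]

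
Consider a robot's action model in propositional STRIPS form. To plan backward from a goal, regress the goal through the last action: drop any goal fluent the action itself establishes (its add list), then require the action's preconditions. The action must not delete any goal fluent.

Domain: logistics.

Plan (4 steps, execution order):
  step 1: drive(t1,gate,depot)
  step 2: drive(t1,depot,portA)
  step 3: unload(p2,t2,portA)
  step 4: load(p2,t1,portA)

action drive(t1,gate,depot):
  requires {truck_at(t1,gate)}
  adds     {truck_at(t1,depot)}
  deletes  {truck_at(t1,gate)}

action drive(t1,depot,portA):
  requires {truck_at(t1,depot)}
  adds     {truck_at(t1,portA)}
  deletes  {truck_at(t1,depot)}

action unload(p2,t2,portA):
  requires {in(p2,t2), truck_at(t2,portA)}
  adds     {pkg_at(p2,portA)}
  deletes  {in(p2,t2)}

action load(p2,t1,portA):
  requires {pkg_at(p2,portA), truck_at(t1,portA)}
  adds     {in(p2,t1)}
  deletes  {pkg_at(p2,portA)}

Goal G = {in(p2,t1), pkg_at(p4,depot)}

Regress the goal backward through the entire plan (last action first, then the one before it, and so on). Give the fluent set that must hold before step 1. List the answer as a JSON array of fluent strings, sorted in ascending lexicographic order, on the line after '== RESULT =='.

Work backward from the goal:
  through step 4 (load(p2,t1,portA)): drop {in(p2,t1)}, keep {pkg_at(p4,depot)}, require {pkg_at(p2,portA), truck_at(t1,portA)}
    → {pkg_at(p2,portA), pkg_at(p4,depot), truck_at(t1,portA)}
  through step 3 (unload(p2,t2,portA)): drop {pkg_at(p2,portA)}, keep {pkg_at(p4,depot), truck_at(t1,portA)}, require {in(p2,t2), truck_at(t2,portA)}
    → {in(p2,t2), pkg_at(p4,depot), truck_at(t1,portA), truck_at(t2,portA)}
  through step 2 (drive(t1,depot,portA)): drop {truck_at(t1,portA)}, keep {in(p2,t2), pkg_at(p4,depot), truck_at(t2,portA)}, require {truck_at(t1,depot)}
    → {in(p2,t2), pkg_at(p4,depot), truck_at(t1,depot), truck_at(t2,portA)}
  through step 1 (drive(t1,gate,depot)): drop {truck_at(t1,depot)}, keep {in(p2,t2), pkg_at(p4,depot), truck_at(t2,portA)}, require {truck_at(t1,gate)}
    → {in(p2,t2), pkg_at(p4,depot), truck_at(t1,gate), truck_at(t2,portA)}

== RESULT ==
["in(p2,t2)", "pkg_at(p4,depot)", "truck_at(t1,gate)", "truck_at(t2,portA)"]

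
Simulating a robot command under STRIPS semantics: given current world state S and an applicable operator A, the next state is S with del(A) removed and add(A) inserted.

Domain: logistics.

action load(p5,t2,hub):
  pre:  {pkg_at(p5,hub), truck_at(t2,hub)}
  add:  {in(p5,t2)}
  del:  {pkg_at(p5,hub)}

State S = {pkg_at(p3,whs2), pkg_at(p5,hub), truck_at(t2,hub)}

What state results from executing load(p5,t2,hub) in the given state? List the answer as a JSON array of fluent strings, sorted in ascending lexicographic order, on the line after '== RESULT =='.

Progress:
  pre ⊆ S: {pkg_at(p5,hub), truck_at(t2,hub)} ⊆ S  — applicable
  S \ del = {pkg_at(p3,whs2), truck_at(t2,hub)}
  ∪ add   = {in(p5,t2), pkg_at(p3,whs2), truck_at(t2,hub)}

== RESULT ==
["in(p5,t2)", "pkg_at(p3,whs2)", "truck_at(t2,hub)"]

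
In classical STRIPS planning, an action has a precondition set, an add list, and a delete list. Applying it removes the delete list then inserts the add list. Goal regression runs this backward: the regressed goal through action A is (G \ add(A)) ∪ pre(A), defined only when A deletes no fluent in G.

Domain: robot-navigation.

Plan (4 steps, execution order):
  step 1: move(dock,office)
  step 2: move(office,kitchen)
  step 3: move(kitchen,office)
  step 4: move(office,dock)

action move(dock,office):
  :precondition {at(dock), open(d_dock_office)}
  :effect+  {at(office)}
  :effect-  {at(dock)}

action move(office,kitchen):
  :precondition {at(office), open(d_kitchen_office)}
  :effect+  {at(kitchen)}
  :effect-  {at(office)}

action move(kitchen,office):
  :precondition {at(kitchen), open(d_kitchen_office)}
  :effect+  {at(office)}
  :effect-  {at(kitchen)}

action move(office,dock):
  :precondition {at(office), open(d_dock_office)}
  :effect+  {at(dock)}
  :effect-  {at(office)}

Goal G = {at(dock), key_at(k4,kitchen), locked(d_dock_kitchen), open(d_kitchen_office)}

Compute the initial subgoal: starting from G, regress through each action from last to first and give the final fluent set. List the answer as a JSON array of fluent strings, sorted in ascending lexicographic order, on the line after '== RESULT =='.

Work backward from the goal:
  through step 4 (move(office,dock)): drop {at(dock)}, keep {key_at(k4,kitchen), locked(d_dock_kitchen), open(d_kitchen_office)}, require {at(office), open(d_dock_office)}
    → {at(office), key_at(k4,kitchen), locked(d_dock_kitchen), open(d_dock_office), open(d_kitchen_office)}
  through step 3 (move(kitchen,office)): drop {at(office)}, keep {key_at(k4,kitchen), locked(d_dock_kitchen), open(d_dock_office), open(d_kitchen_office)}, require {at(kitchen), open(d_kitchen_office)}
    → {at(kitchen), key_at(k4,kitchen), locked(d_dock_kitchen), open(d_dock_office), open(d_kitchen_office)}
  through step 2 (move(office,kitchen)): drop {at(kitchen)}, keep {key_at(k4,kitchen), locked(d_dock_kitchen), open(d_dock_office), open(d_kitchen_office)}, require {at(office), open(d_kitchen_office)}
    → {at(office), key_at(k4,kitchen), locked(d_dock_kitchen), open(d_dock_office), open(d_kitchen_office)}
  through step 1 (move(dock,office)): drop {at(office)}, keep {key_at(k4,kitchen), locked(d_dock_kitchen), open(d_dock_office), open(d_kitchen_office)}, require {at(dock), open(d_dock_office)}
    → {at(dock), key_at(k4,kitchen), locked(d_dock_kitchen), open(d_dock_office), open(d_kitchen_office)}

== RESULT ==
["at(dock)", "key_at(k4,kitchen)", "locked(d_dock_kitchen)", "open(d_dock_office)", "open(d_kitchen_office)"]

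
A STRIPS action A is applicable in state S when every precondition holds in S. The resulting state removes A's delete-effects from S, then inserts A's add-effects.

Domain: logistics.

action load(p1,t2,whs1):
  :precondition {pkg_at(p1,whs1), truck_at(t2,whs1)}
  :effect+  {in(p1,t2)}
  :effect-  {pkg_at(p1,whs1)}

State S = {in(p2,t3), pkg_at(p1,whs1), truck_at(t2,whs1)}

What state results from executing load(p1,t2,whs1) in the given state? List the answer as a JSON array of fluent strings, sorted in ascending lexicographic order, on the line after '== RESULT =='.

Progress:
  pre ⊆ S: {pkg_at(p1,whs1), truck_at(t2,whs1)} ⊆ S  — applicable
  S \ del = {in(p2,t3), truck_at(t2,whs1)}
  ∪ add   = {in(p1,t2), in(p2,t3), truck_at(t2,whs1)}

== RESULT ==
["in(p1,t2)", "in(p2,t3)", "truck_at(t2,whs1)"]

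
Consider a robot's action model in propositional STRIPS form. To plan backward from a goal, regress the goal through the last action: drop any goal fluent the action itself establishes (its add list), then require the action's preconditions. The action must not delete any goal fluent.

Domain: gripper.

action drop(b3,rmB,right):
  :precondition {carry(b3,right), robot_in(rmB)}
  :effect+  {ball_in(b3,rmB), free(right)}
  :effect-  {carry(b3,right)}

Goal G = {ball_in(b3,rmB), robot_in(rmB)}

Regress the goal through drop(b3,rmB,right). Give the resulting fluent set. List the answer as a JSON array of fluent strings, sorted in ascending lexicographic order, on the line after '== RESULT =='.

Compute (G \ add) ∪ pre:
  G ∩ del = {}  (empty — regression defined)
  G \ add = {ball_in(b3,rmB), robot_in(rmB)} \ {ball_in(b3,rmB), free(right)} = {robot_in(rmB)}
  ∪ pre   = {robot_in(rmB)} ∪ {carry(b3,right), robot_in(rmB)}
          = {carry(b3,right), robot_in(rmB)}

== RESULT ==
["carry(b3,right)", "robot_in(rmB)"]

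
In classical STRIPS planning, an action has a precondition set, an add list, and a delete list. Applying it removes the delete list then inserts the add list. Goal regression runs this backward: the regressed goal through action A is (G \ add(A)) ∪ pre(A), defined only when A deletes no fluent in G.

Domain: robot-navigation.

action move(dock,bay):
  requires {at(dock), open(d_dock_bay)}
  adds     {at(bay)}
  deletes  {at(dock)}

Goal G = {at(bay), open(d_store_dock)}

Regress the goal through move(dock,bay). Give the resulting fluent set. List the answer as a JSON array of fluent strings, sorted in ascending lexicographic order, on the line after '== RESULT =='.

Regress:
  G ∩ del = {}  (empty — regression defined)
  G \ add = {at(bay), open(d_store_dock)} \ {at(bay)} = {open(d_store_dock)}
  ∪ pre   = {open(d_store_dock)} ∪ {at(dock), open(d_dock_bay)}
          = {at(dock), open(d_dock_bay), open(d_store_dock)}

== RESULT ==
["at(dock)", "open(d_dock_bay)", "open(d_store_dock)"]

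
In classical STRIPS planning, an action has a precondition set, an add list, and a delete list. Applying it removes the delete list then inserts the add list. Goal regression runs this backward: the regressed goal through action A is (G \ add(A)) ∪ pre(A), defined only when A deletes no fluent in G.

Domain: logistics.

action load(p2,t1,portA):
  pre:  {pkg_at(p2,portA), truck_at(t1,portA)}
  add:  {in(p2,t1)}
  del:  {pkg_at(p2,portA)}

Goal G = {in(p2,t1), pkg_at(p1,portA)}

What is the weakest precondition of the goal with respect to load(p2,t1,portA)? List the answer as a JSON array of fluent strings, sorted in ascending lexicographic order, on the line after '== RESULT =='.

Compute (G \ add) ∪ pre:
  G ∩ del = {}  (empty — regression defined)
  G \ add = {in(p2,t1), pkg_at(p1,portA)} \ {in(p2,t1)} = {pkg_at(p1,portA)}
  ∪ pre   = {pkg_at(p1,portA)} ∪ {pkg_at(p2,portA), truck_at(t1,portA)}
          = {pkg_at(p1,portA), pkg_at(p2,portA), truck_at(t1,portA)}

== RESULT ==
["pkg_at(p1,portA)", "pkg_at(p2,portA)", "truck_at(t1,portA)"]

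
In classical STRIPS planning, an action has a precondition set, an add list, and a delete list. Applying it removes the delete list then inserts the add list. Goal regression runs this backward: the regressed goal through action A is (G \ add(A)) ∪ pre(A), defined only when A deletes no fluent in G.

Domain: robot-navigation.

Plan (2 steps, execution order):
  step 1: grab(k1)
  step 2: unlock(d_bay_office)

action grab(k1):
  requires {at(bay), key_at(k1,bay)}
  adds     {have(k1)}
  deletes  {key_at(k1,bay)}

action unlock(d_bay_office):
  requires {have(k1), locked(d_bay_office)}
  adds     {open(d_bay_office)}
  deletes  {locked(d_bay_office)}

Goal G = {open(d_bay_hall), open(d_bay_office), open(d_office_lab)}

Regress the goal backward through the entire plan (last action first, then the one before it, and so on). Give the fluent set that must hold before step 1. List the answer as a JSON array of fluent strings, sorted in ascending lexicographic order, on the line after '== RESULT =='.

Regress step by step:
  through step 2 (unlock(d_bay_office)): drop {open(d_bay_office)}, keep {open(d_bay_hall), open(d_office_lab)}, require {have(k1), locked(d_bay_office)}
    → {have(k1), locked(d_bay_office), open(d_bay_hall), open(d_office_lab)}
  through step 1 (grab(k1)): drop {have(k1)}, keep {locked(d_bay_office), open(d_bay_hall), open(d_office_lab)}, require {at(bay), key_at(k1,bay)}
    → {at(bay), key_at(k1,bay), locked(d_bay_office), open(d_bay_hall), open(d_office_lab)}

== RESULT ==
["at(bay)", "key_at(k1,bay)", "locked(d_bay_office)", "open(d_bay_hall)", "open(d_office_lab)"]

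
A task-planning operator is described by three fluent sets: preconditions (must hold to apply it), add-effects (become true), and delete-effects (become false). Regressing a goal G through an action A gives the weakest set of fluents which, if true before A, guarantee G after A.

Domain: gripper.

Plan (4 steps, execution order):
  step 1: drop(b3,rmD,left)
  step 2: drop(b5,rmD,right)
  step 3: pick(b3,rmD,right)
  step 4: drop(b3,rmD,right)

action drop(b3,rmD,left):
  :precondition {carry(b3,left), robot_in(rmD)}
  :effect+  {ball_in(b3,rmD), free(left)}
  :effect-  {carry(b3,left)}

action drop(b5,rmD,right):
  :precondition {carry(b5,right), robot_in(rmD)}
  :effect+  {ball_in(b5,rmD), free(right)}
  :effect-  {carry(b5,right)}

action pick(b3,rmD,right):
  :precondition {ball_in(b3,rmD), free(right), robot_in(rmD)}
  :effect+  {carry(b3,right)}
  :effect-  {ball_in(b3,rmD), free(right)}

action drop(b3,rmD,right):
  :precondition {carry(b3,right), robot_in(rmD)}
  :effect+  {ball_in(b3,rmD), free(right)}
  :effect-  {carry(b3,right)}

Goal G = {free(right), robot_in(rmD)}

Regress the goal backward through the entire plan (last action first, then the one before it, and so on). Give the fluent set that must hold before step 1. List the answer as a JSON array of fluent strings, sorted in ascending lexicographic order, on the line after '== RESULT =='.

Regress step by step:
  through step 4 (drop(b3,rmD,right)): drop {free(right)}, keep {robot_in(rmD)}, require {carry(b3,right), robot_in(rmD)}
    → {carry(b3,right), robot_in(rmD)}
  through step 3 (pick(b3,rmD,right)): drop {carry(b3,right)}, keep {robot_in(rmD)}, require {ball_in(b3,rmD), free(right), robot_in(rmD)}
    → {ball_in(b3,rmD), free(right), robot_in(rmD)}
  through step 2 (drop(b5,rmD,right)): drop {free(right)}, keep {ball_in(b3,rmD), robot_in(rmD)}, require {carry(b5,right), robot_in(rmD)}
    → {ball_in(b3,rmD), carry(b5,right), robot_in(rmD)}
  through step 1 (drop(b3,rmD,left)): drop {ball_in(b3,rmD)}, keep {carry(b5,right), robot_in(rmD)}, require {carry(b3,left), robot_in(rmD)}
    → {carry(b3,left), carry(b5,right), robot_in(rmD)}

== RESULT ==
["carry(b3,left)", "carry(b5,right)", "robot_in(rmD)"]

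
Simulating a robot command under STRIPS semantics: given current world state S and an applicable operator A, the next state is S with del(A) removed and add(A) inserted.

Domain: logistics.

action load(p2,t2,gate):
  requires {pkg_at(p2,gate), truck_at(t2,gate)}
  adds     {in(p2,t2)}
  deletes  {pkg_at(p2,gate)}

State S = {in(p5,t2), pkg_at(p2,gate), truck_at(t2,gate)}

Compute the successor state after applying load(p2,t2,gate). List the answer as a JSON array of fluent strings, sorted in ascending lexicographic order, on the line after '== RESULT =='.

Compute (S \ del) ∪ add:
  pre ⊆ S: {pkg_at(p2,gate), truck_at(t2,gate)} ⊆ S  — applicable
  S \ del = {in(p5,t2), truck_at(t2,gate)}
  ∪ add   = {in(p2,t2), in(p5,t2), truck_at(t2,gate)}

== RESULT ==
["in(p2,t2)", "in(p5,t2)", "truck_at(t2,gate)"]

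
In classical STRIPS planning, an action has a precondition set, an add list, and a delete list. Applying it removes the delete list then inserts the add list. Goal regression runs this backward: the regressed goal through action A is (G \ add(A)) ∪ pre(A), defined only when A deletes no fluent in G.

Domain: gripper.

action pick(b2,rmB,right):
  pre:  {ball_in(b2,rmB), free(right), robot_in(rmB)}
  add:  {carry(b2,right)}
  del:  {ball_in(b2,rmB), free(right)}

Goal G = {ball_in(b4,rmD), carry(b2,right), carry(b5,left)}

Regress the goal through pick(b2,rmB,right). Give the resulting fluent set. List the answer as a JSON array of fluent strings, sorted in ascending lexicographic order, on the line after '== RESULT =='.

Compute (G \ add) ∪ pre:
  G ∩ del = {}  (empty — regression defined)
  G \ add = {ball_in(b4,rmD), carry(b2,right), carry(b5,left)} \ {carry(b2,right)} = {ball_in(b4,rmD), carry(b5,left)}
  ∪ pre   = {ball_in(b4,rmD), carry(b5,left)} ∪ {ball_in(b2,rmB), free(right), robot_in(rmB)}
          = {ball_in(b2,rmB), ball_in(b4,rmD), carry(b5,left), free(right), robot_in(rmB)}

== RESULT ==
["ball_in(b2,rmB)", "ball_in(b4,rmD)", "carry(b5,left)", "free(right)", "robot_in(rmB)"]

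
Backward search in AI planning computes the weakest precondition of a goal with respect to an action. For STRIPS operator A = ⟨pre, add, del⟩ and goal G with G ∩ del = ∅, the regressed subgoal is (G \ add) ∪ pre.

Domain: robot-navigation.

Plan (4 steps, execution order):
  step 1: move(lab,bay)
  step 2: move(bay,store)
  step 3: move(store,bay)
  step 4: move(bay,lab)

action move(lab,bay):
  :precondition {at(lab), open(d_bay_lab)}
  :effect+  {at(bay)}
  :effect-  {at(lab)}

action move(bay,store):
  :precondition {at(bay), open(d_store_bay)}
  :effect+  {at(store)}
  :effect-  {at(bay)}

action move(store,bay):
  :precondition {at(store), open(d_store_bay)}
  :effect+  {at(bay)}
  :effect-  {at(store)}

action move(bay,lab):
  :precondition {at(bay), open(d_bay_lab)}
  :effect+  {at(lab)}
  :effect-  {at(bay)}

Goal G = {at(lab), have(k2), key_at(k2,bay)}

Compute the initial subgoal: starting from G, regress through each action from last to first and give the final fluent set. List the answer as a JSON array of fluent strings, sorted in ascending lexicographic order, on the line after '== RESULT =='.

Regress step by step:
  through step 4 (move(bay,lab)): drop {at(lab)}, keep {have(k2), key_at(k2,bay)}, require {at(bay), open(d_bay_lab)}
    → {at(bay), have(k2), key_at(k2,bay), open(d_bay_lab)}
  through step 3 (move(store,bay)): drop {at(bay)}, keep {have(k2), key_at(k2,bay), open(d_bay_lab)}, require {at(store), open(d_store_bay)}
    → {at(store), have(k2), key_at(k2,bay), open(d_bay_lab), open(d_store_bay)}
  through step 2 (move(bay,store)): drop {at(store)}, keep {have(k2), key_at(k2,bay), open(d_bay_lab), open(d_store_bay)}, require {at(bay), open(d_store_bay)}
    → {at(bay), have(k2), key_at(k2,bay), open(d_bay_lab), open(d_store_bay)}
  through step 1 (move(lab,bay)): drop {at(bay)}, keep {have(k2), key_at(k2,bay), open(d_bay_lab), open(d_store_bay)}, require {at(lab), open(d_bay_lab)}
    → {at(lab), have(k2), key_at(k2,bay), open(d_bay_lab), open(d_store_bay)}

== RESULT ==
["at(lab)", "have(k2)", "key_at(k2,bay)", "open(d_bay_lab)", "open(d_store_bay)"]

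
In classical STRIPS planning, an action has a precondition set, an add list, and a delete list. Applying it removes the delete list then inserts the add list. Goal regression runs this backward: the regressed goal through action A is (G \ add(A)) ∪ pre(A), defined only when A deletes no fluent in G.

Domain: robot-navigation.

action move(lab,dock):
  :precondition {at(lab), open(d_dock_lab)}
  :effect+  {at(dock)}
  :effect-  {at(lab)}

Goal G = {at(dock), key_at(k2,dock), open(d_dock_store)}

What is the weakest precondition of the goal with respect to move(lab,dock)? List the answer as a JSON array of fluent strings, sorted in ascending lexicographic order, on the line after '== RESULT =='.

Regress:
  G ∩ del = {}  (empty — regression defined)
  G \ add = {at(dock), key_at(k2,dock), open(d_dock_store)} \ {at(dock)} = {key_at(k2,dock), open(d_dock_store)}
  ∪ pre   = {key_at(k2,dock), open(d_dock_store)} ∪ {at(lab), open(d_dock_lab)}
          = {at(lab), key_at(k2,dock), open(d_dock_lab), open(d_dock_store)}

== RESULT ==
["at(lab)", "key_at(k2,dock)", "open(d_dock_lab)", "open(d_dock_store)"]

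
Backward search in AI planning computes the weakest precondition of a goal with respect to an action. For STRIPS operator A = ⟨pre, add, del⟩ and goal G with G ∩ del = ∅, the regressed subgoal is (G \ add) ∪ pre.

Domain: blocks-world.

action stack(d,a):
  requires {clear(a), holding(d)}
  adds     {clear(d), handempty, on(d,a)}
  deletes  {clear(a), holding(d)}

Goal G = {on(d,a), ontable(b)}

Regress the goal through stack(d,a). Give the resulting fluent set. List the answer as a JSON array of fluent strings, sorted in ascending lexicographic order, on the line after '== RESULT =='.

Compute (G \ add) ∪ pre:
  G ∩ del = {}  (empty — regression defined)
  G \ add = {on(d,a), ontable(b)} \ {clear(d), handempty, on(d,a)} = {ontable(b)}
  ∪ pre   = {ontable(b)} ∪ {clear(a), holding(d)}
          = {clear(a), holding(d), ontable(b)}

== RESULT ==
["clear(a)", "holding(d)", "ontable(b)"]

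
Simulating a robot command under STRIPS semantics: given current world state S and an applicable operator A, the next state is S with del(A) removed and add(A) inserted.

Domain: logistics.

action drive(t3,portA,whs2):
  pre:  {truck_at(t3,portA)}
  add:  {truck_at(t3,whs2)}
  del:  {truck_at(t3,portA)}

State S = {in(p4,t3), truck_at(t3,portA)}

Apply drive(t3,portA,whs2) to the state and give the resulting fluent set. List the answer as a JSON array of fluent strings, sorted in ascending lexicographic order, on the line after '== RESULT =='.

Compute (S \ del) ∪ add:
  pre ⊆ S: {truck_at(t3,portA)} ⊆ S  — applicable
  S \ del = {in(p4,t3)}
  ∪ add   = {in(p4,t3), truck_at(t3,whs2)}

== RESULT ==
["in(p4,t3)", "truck_at(t3,whs2)"]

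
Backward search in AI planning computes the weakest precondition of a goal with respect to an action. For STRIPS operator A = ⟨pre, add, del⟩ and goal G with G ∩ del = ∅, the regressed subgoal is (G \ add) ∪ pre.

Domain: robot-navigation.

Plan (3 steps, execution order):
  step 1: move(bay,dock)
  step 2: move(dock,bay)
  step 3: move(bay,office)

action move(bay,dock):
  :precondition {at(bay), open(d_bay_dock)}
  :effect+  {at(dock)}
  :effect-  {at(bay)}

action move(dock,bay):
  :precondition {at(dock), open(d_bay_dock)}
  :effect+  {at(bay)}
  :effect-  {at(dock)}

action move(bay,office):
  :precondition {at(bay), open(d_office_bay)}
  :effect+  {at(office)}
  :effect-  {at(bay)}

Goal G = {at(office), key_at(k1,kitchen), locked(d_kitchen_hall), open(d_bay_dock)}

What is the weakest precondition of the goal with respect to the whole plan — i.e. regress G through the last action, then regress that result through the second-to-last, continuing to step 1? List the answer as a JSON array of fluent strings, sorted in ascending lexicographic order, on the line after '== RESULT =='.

Regress step by step:
  through step 3 (move(bay,office)): drop {at(office)}, keep {key_at(k1,kitchen), locked(d_kitchen_hall), open(d_bay_dock)}, require {at(bay), open(d_office_bay)}
    → {at(bay), key_at(k1,kitchen), locked(d_kitchen_hall), open(d_bay_dock), open(d_office_bay)}
  through step 2 (move(dock,bay)): drop {at(bay)}, keep {key_at(k1,kitchen), locked(d_kitchen_hall), open(d_bay_dock), open(d_office_bay)}, require {at(dock), open(d_bay_dock)}
    → {at(dock), key_at(k1,kitchen), locked(d_kitchen_hall), open(d_bay_dock), open(d_office_bay)}
  through step 1 (move(bay,dock)): drop {at(dock)}, keep {key_at(k1,kitchen), locked(d_kitchen_hall), open(d_bay_dock), open(d_office_bay)}, require {at(bay), open(d_bay_dock)}
    → {at(bay), key_at(k1,kitchen), locked(d_kitchen_hall), open(d_bay_dock), open(d_office_bay)}

== RESULT ==
["at(bay)", "key_at(k1,kitchen)", "locked(d_kitchen_hall)", "open(d_bay_dock)", "open(d_office_bay)"]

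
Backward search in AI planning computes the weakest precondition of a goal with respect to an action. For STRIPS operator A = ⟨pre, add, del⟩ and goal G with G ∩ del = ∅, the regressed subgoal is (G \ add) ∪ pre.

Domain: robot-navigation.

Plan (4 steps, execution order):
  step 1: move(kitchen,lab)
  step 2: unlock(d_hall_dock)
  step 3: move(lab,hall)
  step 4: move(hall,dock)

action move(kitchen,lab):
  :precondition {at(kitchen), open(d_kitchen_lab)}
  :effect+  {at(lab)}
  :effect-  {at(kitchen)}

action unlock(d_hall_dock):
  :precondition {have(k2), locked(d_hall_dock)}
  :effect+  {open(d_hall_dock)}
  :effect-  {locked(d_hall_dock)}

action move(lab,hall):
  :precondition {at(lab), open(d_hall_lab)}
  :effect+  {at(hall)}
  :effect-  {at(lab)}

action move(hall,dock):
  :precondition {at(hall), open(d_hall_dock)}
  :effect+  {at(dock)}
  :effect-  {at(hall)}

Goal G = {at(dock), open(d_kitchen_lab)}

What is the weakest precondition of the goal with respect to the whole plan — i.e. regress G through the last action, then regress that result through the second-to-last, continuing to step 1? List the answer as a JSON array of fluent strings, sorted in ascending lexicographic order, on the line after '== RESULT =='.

Work backward from the goal:
  through step 4 (move(hall,dock)): drop {at(dock)}, keep {open(d_kitchen_lab)}, require {at(hall), open(d_hall_dock)}
    → {at(hall), open(d_hall_dock), open(d_kitchen_lab)}
  through step 3 (move(lab,hall)): drop {at(hall)}, keep {open(d_hall_dock), open(d_kitchen_lab)}, require {at(lab), open(d_hall_lab)}
    → {at(lab), open(d_hall_dock), open(d_hall_lab), open(d_kitchen_lab)}
  through step 2 (unlock(d_hall_dock)): drop {open(d_hall_dock)}, keep {at(lab), open(d_hall_lab), open(d_kitchen_lab)}, require {have(k2), locked(d_hall_dock)}
    → {at(lab), have(k2), locked(d_hall_dock), open(d_hall_lab), open(d_kitchen_lab)}
  through step 1 (move(kitchen,lab)): drop {at(lab)}, keep {have(k2), locked(d_hall_dock), open(d_hall_lab), open(d_kitchen_lab)}, require {at(kitchen), open(d_kitchen_lab)}
    → {at(kitchen), have(k2), locked(d_hall_dock), open(d_hall_lab), open(d_kitchen_lab)}

== RESULT ==
["at(kitchen)", "have(k2)", "locked(d_hall_dock)", "open(d_hall_lab)", "open(d_kitchen_lab)"]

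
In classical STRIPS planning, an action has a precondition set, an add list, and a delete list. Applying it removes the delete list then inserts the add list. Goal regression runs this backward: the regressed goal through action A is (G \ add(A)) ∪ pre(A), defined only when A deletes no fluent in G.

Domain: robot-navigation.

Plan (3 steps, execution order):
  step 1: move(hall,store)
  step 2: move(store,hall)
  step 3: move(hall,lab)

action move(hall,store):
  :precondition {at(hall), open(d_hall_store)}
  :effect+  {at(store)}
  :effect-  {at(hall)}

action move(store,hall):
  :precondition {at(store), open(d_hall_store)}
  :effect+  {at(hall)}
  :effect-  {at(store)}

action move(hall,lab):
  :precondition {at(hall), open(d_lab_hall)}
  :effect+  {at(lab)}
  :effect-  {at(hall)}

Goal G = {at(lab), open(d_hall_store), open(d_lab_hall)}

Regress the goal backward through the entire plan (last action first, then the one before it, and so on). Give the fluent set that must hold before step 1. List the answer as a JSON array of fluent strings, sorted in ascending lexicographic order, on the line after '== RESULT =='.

Work backward from the goal:
  through step 3 (move(hall,lab)): drop {at(lab)}, keep {open(d_hall_store), open(d_lab_hall)}, require {at(hall), open(d_lab_hall)}
    → {at(hall), open(d_hall_store), open(d_lab_hall)}
  through step 2 (move(store,hall)): drop {at(hall)}, keep {open(d_hall_store), open(d_lab_hall)}, require {at(store), open(d_hall_store)}
    → {at(store), open(d_hall_store), open(d_lab_hall)}
  through step 1 (move(hall,store)): drop {at(store)}, keep {open(d_hall_store), open(d_lab_hall)}, require {at(hall), open(d_hall_store)}
    → {at(hall), open(d_hall_store), open(d_lab_hall)}

== RESULT ==
["at(hall)", "open(d_hall_store)", "open(d_lab_hall)"]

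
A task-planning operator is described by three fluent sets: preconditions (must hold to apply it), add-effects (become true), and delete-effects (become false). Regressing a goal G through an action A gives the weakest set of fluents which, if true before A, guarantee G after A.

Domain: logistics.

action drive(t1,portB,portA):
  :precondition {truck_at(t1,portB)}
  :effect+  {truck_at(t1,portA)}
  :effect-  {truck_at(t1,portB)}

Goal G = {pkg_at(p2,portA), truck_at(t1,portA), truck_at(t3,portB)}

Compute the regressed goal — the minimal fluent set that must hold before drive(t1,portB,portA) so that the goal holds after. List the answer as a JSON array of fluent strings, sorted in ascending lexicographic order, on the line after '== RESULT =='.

Compute (G \ add) ∪ pre:
  G ∩ del = {}  (empty — regression defined)
  G \ add = {pkg_at(p2,portA), truck_at(t1,portA), truck_at(t3,portB)} \ {truck_at(t1,portA)} = {pkg_at(p2,portA), truck_at(t3,portB)}
  ∪ pre   = {pkg_at(p2,portA), truck_at(t3,portB)} ∪ {truck_at(t1,portB)}
          = {pkg_at(p2,portA), truck_at(t1,portB), truck_at(t3,portB)}

== RESULT ==
["pkg_at(p2,portA)", "truck_at(t1,portB)", "truck_at(t3,portB)"]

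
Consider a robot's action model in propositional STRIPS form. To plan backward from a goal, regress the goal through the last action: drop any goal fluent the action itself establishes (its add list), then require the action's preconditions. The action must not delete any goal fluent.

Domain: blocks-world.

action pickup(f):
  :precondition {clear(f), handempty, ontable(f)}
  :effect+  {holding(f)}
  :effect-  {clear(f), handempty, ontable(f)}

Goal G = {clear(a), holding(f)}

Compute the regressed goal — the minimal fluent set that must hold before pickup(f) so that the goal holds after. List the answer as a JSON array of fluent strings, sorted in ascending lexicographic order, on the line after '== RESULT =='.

Regress:
  G ∩ del = {}  (empty — regression defined)
  G \ add = {clear(a), holding(f)} \ {holding(f)} = {clear(a)}
  ∪ pre   = {clear(a)} ∪ {clear(f), handempty, ontable(f)}
          = {clear(a), clear(f), handempty, ontable(f)}

== RESULT ==
["clear(a)", "clear(f)", "handempty", "ontable(f)"]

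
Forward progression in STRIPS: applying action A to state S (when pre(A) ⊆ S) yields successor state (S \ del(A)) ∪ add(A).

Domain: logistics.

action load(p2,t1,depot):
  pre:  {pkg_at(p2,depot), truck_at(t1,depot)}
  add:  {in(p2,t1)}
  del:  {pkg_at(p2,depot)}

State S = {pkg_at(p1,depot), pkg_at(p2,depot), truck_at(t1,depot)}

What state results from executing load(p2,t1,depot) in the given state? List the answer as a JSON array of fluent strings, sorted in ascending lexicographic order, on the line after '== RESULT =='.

Progress:
  pre ⊆ S: {pkg_at(p2,depot), truck_at(t1,depot)} ⊆ S  — applicable
  S \ del = {pkg_at(p1,depot), truck_at(t1,depot)}
  ∪ add   = {in(p2,t1), pkg_at(p1,depot), truck_at(t1,depot)}

== RESULT ==
["in(p2,t1)", "pkg_at(p1,depot)", "truck_at(t1,depot)"]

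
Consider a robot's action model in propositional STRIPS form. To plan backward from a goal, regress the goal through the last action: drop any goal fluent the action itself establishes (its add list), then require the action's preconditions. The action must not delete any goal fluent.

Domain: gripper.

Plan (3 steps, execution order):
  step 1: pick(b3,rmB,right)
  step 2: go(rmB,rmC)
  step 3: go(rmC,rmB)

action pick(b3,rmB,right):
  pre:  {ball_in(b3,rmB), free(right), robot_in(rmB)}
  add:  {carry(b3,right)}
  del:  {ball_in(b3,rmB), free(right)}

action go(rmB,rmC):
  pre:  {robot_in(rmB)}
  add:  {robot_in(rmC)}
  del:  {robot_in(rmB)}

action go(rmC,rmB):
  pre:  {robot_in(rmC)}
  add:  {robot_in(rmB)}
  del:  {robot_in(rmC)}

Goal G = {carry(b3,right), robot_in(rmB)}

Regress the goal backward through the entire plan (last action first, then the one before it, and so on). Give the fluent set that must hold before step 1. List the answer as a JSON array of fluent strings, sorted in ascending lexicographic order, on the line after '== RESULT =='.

Work backward from the goal:
  through step 3 (go(rmC,rmB)): drop {robot_in(rmB)}, keep {carry(b3,right)}, require {robot_in(rmC)}
    → {carry(b3,right), robot_in(rmC)}
  through step 2 (go(rmB,rmC)): drop {robot_in(rmC)}, keep {carry(b3,right)}, require {robot_in(rmB)}
    → {carry(b3,right), robot_in(rmB)}
  through step 1 (pick(b3,rmB,right)): drop {carry(b3,right)}, keep {robot_in(rmB)}, require {ball_in(b3,rmB), free(right), robot_in(rmB)}
    → {ball_in(b3,rmB), free(right), robot_in(rmB)}

== RESULT ==
["ball_in(b3,rmB)", "free(right)", "robot_in(rmB)"]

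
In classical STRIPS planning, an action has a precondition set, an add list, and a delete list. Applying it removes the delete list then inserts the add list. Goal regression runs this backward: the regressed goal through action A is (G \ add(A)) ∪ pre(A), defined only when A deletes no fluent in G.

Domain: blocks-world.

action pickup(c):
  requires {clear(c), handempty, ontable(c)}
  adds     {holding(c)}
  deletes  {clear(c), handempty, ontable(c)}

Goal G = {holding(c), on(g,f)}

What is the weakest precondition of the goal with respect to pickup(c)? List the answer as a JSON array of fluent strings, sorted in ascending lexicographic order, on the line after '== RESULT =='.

Compute (G \ add) ∪ pre:
  G ∩ del = {}  (empty — regression defined)
  G \ add = {holding(c), on(g,f)} \ {holding(c)} = {on(g,f)}
  ∪ pre   = {on(g,f)} ∪ {clear(c), handempty, ontable(c)}
          = {clear(c), handempty, on(g,f), ontable(c)}

== RESULT ==
["clear(c)", "handempty", "on(g,f)", "ontable(c)"]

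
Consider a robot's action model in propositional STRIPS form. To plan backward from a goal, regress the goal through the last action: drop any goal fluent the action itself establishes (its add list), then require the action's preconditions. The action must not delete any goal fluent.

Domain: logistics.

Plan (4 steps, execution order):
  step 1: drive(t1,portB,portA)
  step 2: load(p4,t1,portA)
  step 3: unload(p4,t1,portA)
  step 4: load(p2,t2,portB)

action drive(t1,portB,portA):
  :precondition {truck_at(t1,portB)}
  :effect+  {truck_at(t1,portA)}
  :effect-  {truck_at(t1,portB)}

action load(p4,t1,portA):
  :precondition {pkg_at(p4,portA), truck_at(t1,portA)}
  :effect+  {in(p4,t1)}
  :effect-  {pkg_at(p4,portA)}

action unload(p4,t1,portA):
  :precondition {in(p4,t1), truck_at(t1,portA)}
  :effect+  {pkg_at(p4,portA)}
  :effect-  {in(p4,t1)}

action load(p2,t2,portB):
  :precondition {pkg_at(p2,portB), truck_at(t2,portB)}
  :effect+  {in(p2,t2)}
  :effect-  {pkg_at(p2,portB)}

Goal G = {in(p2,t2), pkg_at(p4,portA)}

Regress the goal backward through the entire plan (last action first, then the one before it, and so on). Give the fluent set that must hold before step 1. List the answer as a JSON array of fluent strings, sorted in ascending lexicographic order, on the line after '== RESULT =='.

Regress step by step:
  through step 4 (load(p2,t2,portB)): drop {in(p2,t2)}, keep {pkg_at(p4,portA)}, require {pkg_at(p2,portB), truck_at(t2,portB)}
    → {pkg_at(p2,portB), pkg_at(p4,portA), truck_at(t2,portB)}
  through step 3 (unload(p4,t1,portA)): drop {pkg_at(p4,portA)}, keep {pkg_at(p2,portB), truck_at(t2,portB)}, require {in(p4,t1), truck_at(t1,portA)}
    → {in(p4,t1), pkg_at(p2,portB), truck_at(t1,portA), truck_at(t2,portB)}
  through step 2 (load(p4,t1,portA)): drop {in(p4,t1)}, keep {pkg_at(p2,portB), truck_at(t1,portA), truck_at(t2,portB)}, require {pkg_at(p4,portA), truck_at(t1,portA)}
    → {pkg_at(p2,portB), pkg_at(p4,portA), truck_at(t1,portA), truck_at(t2,portB)}
  through step 1 (drive(t1,portB,portA)): drop {truck_at(t1,portA)}, keep {pkg_at(p2,portB), pkg_at(p4,portA), truck_at(t2,portB)}, require {truck_at(t1,portB)}
    → {pkg_at(p2,portB), pkg_at(p4,portA), truck_at(t1,portB), truck_at(t2,portB)}

== RESULT ==
["pkg_at(p2,portB)", "pkg_at(p4,portA)", "truck_at(t1,portB)", "truck_at(t2,portB)"]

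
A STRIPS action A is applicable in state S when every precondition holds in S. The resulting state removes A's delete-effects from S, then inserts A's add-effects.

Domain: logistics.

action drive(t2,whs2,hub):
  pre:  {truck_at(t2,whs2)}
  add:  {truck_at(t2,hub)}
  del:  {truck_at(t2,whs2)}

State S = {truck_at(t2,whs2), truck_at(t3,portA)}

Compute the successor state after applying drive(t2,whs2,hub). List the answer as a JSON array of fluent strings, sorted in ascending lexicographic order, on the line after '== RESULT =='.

Progress:
  pre ⊆ S: {truck_at(t2,whs2)} ⊆ S  — applicable
  S \ del = {truck_at(t3,portA)}
  ∪ add   = {truck_at(t2,hub), truck_at(t3,portA)}

== RESULT ==
["truck_at(t2,hub)", "truck_at(t3,portA)"]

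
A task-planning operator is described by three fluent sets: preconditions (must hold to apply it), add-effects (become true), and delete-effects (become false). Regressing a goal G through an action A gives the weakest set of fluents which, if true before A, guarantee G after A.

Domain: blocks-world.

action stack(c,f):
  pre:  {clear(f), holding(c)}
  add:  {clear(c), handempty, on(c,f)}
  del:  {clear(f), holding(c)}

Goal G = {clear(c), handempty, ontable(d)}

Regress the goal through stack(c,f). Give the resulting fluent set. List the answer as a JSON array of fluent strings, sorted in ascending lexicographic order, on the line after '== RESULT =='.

Regress:
  G ∩ del = {}  (empty — regression defined)
  G \ add = {clear(c), handempty, ontable(d)} \ {clear(c), handempty, on(c,f)} = {ontable(d)}
  ∪ pre   = {ontable(d)} ∪ {clear(f), holding(c)}
          = {clear(f), holding(c), ontable(d)}

== RESULT ==
["clear(f)", "holding(c)", "ontable(d)"]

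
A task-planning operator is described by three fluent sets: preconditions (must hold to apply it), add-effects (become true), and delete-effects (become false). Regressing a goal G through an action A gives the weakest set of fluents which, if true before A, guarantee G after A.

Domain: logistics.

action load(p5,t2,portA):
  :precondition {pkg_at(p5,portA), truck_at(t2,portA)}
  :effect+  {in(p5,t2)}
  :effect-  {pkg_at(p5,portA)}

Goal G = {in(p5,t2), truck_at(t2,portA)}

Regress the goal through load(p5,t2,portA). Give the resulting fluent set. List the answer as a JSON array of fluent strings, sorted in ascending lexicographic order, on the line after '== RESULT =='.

Regress:
  G ∩ del = {}  (empty — regression defined)
  G \ add = {in(p5,t2), truck_at(t2,portA)} \ {in(p5,t2)} = {truck_at(t2,portA)}
  ∪ pre   = {truck_at(t2,portA)} ∪ {pkg_at(p5,portA), truck_at(t2,portA)}
          = {pkg_at(p5,portA), truck_at(t2,portA)}

== RESULT ==
["pkg_at(p5,portA)", "truck_at(t2,portA)"]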